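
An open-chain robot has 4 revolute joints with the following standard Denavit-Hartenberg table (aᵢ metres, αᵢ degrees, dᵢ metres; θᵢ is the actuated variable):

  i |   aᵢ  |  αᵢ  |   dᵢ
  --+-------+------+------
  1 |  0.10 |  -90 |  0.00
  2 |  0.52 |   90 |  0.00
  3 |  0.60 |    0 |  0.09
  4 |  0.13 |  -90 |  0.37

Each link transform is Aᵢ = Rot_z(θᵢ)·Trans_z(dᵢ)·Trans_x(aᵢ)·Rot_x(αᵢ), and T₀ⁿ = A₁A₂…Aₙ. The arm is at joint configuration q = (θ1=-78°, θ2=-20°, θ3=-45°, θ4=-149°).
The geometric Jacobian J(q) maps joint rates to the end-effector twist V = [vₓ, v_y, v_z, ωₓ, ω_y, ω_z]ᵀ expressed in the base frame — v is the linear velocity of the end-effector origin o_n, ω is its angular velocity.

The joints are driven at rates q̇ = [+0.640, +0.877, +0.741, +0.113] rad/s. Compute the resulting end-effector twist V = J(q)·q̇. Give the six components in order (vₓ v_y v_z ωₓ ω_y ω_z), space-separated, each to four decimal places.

o_n = [-0.2363, -0.7776, 0.7121]
J₁: ẑ×o_n = [0.7776, -0.2363, 0.0000], ω = ẑ
J2: z=[0.9781, 0.2079, 0.0000] o=[0.0208, -0.0978, 0.0000] → [0.1480, -0.6965, -0.6115, 0.9781, 0.2079, 0.0000]
J3: z=[-0.0711, 0.3345, 0.9397] o=[0.1224, -0.5758, 0.1779] → [0.3684, -0.2991, 0.1344, -0.0711, 0.3345, 0.9397]
J4: z=[-0.0711, 0.3345, 0.9397] o=[-0.2161, -1.0238, 0.4075] → [-0.1295, 0.0027, -0.0108, -0.0711, 0.3345, 0.9397]
V = J·q̇ = [0.8858, -0.9834, -0.4379, 0.7971, 0.4680, 1.4425]

0.8858 -0.9834 -0.4379 0.7971 0.4680 1.4425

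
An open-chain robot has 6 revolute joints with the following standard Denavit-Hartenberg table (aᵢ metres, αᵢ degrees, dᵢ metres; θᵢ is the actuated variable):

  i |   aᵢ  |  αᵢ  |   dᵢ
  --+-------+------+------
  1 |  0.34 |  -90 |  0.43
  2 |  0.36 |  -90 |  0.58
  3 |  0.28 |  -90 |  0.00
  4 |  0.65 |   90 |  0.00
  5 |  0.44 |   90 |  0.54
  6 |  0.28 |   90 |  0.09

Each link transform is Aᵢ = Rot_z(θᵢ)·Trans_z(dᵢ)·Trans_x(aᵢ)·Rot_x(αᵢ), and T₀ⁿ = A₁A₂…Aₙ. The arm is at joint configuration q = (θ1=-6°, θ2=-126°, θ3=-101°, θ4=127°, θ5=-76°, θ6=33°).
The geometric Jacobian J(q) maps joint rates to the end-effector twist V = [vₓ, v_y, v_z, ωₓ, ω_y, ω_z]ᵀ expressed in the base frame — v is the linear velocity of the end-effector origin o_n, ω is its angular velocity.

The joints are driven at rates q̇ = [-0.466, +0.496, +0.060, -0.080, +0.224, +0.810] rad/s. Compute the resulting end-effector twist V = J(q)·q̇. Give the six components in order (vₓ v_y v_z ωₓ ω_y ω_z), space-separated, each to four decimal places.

o_n = [-0.1539, 0.8606, -0.4629]
J₁: ẑ×o_n = [-0.8606, -0.1539, 0.0000], ω = ẑ
J2: z=[0.1045, 0.9945, 0.0000] o=[0.3381, -0.0355, 0.4300] → [-0.8880, 0.0933, 0.5830, 0.1045, 0.9945, 0.0000]
J3: z=[0.8046, -0.0846, 0.5878] o=[0.1883, 0.5634, 0.7212] → [-0.0746, 0.7516, 0.2102, 0.8046, -0.0846, 0.5878]
J4: z=[-0.5539, 0.2501, 0.7942] o=[0.2483, 0.8335, 0.6780] → [-0.3069, -0.9513, 0.0855, -0.5539, 0.2501, 0.7942]
J5: z=[-0.3132, 0.8212, -0.4770] o=[-0.2532, 0.5001, 0.4333] → [-0.5640, -0.3280, -0.1944, -0.3132, 0.8212, -0.4770]
J6: z=[0.8825, 0.4372, 0.1732] o=[-0.2679, 0.7821, -0.2034] → [-0.1270, 0.2488, 0.0194, 0.8825, 0.4372, 0.1732]
V = J·q̇ = [-0.2486, 0.3672, 0.2671, 0.7891, 1.0063, -0.4608]

-0.2486 0.3672 0.2671 0.7891 1.0063 -0.4608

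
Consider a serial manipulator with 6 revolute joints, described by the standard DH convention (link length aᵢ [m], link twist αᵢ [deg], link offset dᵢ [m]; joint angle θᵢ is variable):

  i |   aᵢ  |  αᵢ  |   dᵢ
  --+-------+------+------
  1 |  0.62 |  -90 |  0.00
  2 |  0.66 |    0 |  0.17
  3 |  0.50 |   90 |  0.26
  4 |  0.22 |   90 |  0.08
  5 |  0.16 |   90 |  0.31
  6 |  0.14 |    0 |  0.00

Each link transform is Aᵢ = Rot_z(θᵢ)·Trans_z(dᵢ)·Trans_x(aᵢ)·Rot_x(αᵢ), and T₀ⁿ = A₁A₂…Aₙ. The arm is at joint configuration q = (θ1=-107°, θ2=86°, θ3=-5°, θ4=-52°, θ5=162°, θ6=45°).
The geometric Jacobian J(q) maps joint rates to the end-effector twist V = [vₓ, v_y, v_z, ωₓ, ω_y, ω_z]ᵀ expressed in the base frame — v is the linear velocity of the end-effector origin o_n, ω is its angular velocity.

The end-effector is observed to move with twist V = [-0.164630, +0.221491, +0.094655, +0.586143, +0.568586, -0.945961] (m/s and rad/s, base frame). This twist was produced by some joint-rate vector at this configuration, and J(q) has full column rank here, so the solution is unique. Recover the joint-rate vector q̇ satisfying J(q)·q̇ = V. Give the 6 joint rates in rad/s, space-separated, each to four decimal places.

o_n = [-0.0581, -0.8704, -0.7929]
J₁: ẑ×o_n = [0.8704, -0.0581, 0.0000], ω = ẑ
J2: z=[0.9563, -0.2924, 0.0000] o=[-0.1813, -0.5929, 0.0000] → [0.2318, 0.7582, -0.2294, 0.9563, -0.2924, 0.0000]
J3: z=[0.9563, -0.2924, 0.0000] o=[-0.0322, -0.6866, -0.6584] → [0.0393, 0.1286, -0.1833, 0.9563, -0.2924, 0.0000]
J4: z=[-0.2888, -0.9445, 0.1564] o=[0.1936, -0.8375, -1.1522] → [-0.3343, 0.0644, -0.2282, -0.2888, -0.9445, 0.1564]
J5: z=[-0.5527, 0.2979, 0.7783] o=[-0.0015, -0.8826, -1.2735] → [0.1337, 0.2216, 0.0101, -0.5527, 0.2979, 0.7783]
J6: z=[-0.5162, -0.8556, -0.0391] o=[-0.0681, -0.8580, -0.9320] → [-0.1195, 0.0714, 0.0150, -0.5162, -0.8556, -0.0391]
q̇ = J⁺·V = [-0.4980, 0.5370, -0.4700, -0.6090, -0.4620, -0.1760]

-0.4980 0.5370 -0.4700 -0.6090 -0.4620 -0.1760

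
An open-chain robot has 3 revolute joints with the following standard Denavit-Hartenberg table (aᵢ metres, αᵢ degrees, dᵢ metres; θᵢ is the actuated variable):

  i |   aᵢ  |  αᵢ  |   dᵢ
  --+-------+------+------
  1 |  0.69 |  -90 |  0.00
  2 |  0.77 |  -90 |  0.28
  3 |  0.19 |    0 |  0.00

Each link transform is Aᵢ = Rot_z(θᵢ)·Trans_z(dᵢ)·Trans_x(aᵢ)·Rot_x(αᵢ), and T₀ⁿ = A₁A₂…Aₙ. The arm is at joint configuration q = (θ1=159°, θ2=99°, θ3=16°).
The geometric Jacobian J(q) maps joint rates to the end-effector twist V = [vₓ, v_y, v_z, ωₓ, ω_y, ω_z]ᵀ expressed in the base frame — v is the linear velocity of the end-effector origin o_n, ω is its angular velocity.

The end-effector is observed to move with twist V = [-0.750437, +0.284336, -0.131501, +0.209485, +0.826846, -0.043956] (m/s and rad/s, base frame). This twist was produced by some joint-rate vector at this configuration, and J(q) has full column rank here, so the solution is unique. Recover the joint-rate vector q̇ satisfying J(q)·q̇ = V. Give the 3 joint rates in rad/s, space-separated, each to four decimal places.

-0.0280 -0.8470 -0.1020

o_n = [-0.5866, -0.0186, -0.9409]
J₁: ẑ×o_n = [0.0186, -0.5866, 0.0000], ω = ẑ
J2: z=[-0.3584, -0.9336, 0.0000] o=[-0.6442, 0.2473, 0.0000] → [0.8784, -0.3372, 0.1490, -0.3584, -0.9336, 0.0000]
J3: z=[0.9221, -0.3540, 0.1564] o=[-0.6321, -0.0573, -0.7605] → [0.0578, 0.1734, 0.0517, 0.9221, -0.3540, 0.1564]
q̇ = J⁺·V = [-0.0280, -0.8470, -0.1020]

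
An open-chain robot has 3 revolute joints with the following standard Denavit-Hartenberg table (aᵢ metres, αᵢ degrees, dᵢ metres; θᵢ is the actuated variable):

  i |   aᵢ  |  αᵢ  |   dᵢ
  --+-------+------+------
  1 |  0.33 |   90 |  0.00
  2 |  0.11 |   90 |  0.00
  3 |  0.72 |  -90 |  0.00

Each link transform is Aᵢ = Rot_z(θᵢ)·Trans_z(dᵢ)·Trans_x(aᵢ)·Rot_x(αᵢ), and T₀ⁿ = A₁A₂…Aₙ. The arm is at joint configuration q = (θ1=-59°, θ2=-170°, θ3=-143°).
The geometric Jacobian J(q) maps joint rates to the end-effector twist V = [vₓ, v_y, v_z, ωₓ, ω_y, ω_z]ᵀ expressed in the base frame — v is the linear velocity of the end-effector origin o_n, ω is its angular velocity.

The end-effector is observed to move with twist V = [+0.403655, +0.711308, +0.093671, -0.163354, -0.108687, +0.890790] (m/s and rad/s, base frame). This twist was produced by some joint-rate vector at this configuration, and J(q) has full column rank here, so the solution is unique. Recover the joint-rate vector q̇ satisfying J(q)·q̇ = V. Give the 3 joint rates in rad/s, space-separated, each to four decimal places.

o_n = [0.7772, -0.4522, 0.0807]
J₁: ẑ×o_n = [0.4522, 0.7772, -0.0000], ω = ẑ
J2: z=[-0.8572, -0.5150, 0.0000] o=[0.1700, -0.2829, 0.0000] → [-0.0416, 0.0692, 0.4580, -0.8572, -0.5150, 0.0000]
J3: z=[-0.0894, 0.1488, 0.9848] o=[0.1142, -0.1900, -0.0191] → [0.2731, 0.6619, -0.0752, -0.0894, 0.1488, 0.9848]
q̇ = J⁺·V = [0.9420, 0.1960, -0.0520]

0.9420 0.1960 -0.0520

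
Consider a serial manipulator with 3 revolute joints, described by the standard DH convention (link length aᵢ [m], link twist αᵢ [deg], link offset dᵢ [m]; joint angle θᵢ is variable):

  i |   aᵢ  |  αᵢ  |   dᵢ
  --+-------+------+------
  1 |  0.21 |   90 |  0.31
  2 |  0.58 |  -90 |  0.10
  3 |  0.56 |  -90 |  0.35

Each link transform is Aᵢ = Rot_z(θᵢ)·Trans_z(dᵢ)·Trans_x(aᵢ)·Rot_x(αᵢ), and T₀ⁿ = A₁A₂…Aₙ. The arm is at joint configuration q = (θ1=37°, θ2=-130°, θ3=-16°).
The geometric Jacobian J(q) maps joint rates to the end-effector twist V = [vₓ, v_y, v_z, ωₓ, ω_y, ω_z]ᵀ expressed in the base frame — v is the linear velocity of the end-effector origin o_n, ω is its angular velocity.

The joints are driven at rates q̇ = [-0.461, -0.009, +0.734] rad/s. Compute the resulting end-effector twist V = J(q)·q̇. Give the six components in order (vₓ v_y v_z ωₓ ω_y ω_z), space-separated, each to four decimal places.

o_n = [-0.0392, -0.3480, -0.7716]
J₁: ẑ×o_n = [0.3480, -0.0392, 0.0000], ω = ẑ
J2: z=[0.6018, -0.7986, 0.0000] o=[0.1677, 0.1264, 0.3100] → [0.8638, 0.6510, -0.4507, 0.6018, -0.7986, 0.0000]
J3: z=[0.6118, 0.4610, -0.6428] o=[-0.0698, -0.1778, -0.1343] → [-0.4032, 0.3702, -0.1182, 0.6118, 0.4610, -0.6428]
V = J·q̇ = [-0.4642, 0.2839, -0.0827, 0.4436, 0.3456, -0.9328]

-0.4642 0.2839 -0.0827 0.4436 0.3456 -0.9328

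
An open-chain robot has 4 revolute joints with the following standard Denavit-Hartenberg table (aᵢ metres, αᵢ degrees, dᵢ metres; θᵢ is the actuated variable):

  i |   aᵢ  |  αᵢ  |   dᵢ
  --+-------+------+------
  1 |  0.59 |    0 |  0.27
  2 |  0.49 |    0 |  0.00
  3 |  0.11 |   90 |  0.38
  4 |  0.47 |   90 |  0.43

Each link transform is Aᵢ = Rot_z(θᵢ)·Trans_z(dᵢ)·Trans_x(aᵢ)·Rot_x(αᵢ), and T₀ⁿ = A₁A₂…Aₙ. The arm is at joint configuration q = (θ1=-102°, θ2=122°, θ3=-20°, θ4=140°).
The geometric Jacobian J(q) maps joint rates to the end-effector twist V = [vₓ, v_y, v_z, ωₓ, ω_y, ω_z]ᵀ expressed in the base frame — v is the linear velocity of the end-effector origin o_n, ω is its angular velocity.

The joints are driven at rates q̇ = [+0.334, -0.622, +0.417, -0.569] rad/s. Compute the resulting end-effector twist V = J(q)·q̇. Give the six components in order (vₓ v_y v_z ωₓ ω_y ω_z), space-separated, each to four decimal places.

o_n = [0.0877, -0.8395, 0.9521]
J₁: ẑ×o_n = [0.8395, 0.0877, -0.0000], ω = ẑ
J2: z=[0.0000, 0.0000, 1.0000] o=[-0.1227, -0.5771, 0.2700] → [0.2624, 0.2104, -0.0000, 0.0000, 0.0000, 1.0000]
J3: z=[0.0000, 0.0000, 1.0000] o=[0.3378, -0.4095, 0.2700] → [0.4300, -0.2500, 0.0000, 0.0000, 0.0000, 1.0000]
J4: z=[-0.0000, -1.0000, 0.0000] o=[0.4478, -0.4095, 0.6500] → [-0.3021, 0.0000, -0.3600, -0.0000, -1.0000, 0.0000]
V = J·q̇ = [0.4684, -0.2058, 0.2049, 0.0000, 0.5690, 0.1290]

0.4684 -0.2058 0.2049 0.0000 0.5690 0.1290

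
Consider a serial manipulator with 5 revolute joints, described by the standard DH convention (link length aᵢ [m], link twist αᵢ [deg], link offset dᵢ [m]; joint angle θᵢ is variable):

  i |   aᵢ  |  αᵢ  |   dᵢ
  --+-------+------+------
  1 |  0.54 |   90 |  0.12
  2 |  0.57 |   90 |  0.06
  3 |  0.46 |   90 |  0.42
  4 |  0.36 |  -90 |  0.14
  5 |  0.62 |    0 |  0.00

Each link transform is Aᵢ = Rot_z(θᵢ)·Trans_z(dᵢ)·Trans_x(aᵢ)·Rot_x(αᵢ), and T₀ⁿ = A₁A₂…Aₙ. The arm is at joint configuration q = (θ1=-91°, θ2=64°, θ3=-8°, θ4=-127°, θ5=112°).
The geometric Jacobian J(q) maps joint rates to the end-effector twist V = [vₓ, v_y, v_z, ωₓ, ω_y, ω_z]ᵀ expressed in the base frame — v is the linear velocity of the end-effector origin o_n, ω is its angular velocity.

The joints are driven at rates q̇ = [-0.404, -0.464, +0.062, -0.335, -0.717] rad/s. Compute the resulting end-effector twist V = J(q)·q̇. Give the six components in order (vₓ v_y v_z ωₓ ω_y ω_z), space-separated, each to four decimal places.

-0.7401 0.2284 -0.4564 0.0488 -0.2163 -1.0881

o_n = [-0.4594, -1.2607, 0.8883]
J₁: ẑ×o_n = [1.2607, -0.4594, 0.0000], ω = ẑ
J2: z=[-0.9998, 0.0175, 0.0000] o=[-0.0094, -0.5399, 0.1200] → [0.0134, 0.7682, 0.7285, -0.9998, 0.0175, 0.0000]
J3: z=[-0.0157, -0.8987, -0.4384] o=[-0.0738, -0.7887, 0.6323] → [-0.4370, 0.1731, -0.3391, -0.0157, -0.8987, -0.4384]
J4: z=[0.9912, 0.0437, -0.1251] o=[-0.0198, -1.3669, 0.8576] → [0.0146, 0.0246, 0.1245, 0.9912, 0.0437, -0.1251]
J5: z=[0.1145, 0.1922, 0.9746] o=[0.0949, -1.0079, 0.7733] → [0.2685, -0.5534, 0.0776, 0.1145, 0.1922, 0.9746]
V = J·q̇ = [-0.7401, 0.2284, -0.4564, 0.0488, -0.2163, -1.0881]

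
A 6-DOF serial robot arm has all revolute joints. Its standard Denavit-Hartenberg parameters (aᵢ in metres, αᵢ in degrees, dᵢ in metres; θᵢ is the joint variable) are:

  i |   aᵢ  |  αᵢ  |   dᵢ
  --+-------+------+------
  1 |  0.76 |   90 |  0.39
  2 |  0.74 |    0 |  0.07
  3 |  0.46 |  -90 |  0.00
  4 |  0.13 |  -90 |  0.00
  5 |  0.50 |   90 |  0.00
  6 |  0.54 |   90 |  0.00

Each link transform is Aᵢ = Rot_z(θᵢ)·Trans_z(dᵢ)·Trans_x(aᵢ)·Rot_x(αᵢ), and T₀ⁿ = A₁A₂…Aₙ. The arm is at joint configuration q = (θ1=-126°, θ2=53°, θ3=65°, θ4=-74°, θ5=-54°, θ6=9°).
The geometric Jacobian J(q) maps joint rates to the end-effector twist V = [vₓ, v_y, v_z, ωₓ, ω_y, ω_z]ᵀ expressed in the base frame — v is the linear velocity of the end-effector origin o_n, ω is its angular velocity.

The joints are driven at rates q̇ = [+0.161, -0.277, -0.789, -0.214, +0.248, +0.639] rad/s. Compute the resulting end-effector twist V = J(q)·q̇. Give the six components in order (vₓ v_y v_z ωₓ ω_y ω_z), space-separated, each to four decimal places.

o_n = [-0.6804, 0.3489, 1.2458]
J₁: ẑ×o_n = [-0.3489, -0.6804, 0.0000], ω = ẑ
J2: z=[-0.8090, 0.5878, 0.0000] o=[-0.4467, -0.6149, 0.3900] → [0.5030, 0.6924, -0.6423, -0.8090, 0.5878, 0.0000]
J3: z=[-0.8090, 0.5878, 0.0000] o=[-0.7651, -0.9340, 0.9810] → [0.1557, 0.2143, -1.0876, -0.8090, 0.5878, 0.0000]
J4: z=[0.5190, 0.7143, -0.4695] o=[-0.6382, -0.7593, 1.3871] → [0.4193, 0.0932, 0.6053, 0.5190, 0.7143, -0.4695]
J5: z=[0.4883, 0.2031, 0.8487] o=[-0.7294, -0.6722, 1.4188] → [-0.9018, 0.1260, 0.4886, 0.4883, 0.2031, 0.8487]
J6: z=[0.8727, -0.1219, -0.4728] o=[-0.7257, -0.1865, 1.3004] → [0.2598, 0.0262, 0.4727, 0.8727, -0.1219, -0.4728]
V = J·q̇ = [-0.4657, -0.4423, 1.3298, 1.4301, -0.8070, 0.1698]

-0.4657 -0.4423 1.3298 1.4301 -0.8070 0.1698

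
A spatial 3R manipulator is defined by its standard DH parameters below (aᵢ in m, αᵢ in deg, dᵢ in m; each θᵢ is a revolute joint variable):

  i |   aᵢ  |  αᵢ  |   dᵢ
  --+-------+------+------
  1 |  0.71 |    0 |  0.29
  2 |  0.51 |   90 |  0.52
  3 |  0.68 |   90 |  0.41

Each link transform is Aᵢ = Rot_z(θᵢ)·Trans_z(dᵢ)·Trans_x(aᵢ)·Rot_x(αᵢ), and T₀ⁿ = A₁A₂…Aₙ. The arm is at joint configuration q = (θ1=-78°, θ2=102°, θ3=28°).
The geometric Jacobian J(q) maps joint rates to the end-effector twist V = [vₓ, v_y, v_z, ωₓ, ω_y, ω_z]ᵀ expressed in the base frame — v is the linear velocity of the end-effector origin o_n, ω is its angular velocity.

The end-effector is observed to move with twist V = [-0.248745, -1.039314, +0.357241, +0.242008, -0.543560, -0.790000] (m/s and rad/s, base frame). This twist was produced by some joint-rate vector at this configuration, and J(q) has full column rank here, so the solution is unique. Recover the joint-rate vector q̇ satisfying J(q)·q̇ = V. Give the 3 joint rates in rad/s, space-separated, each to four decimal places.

-0.1960 -0.5940 0.5950

o_n = [1.3288, -0.6174, 1.1292]
J₁: ẑ×o_n = [0.6174, 1.3288, -0.0000], ω = ẑ
J2: z=[0.0000, 0.0000, 1.0000] o=[0.1476, -0.6945, 0.2900] → [-0.0771, 1.1812, 0.0000, 0.0000, 0.0000, 1.0000]
J3: z=[0.4067, -0.9135, 0.0000] o=[0.6135, -0.4870, 0.8100] → [-0.2916, -0.1298, 0.6004, 0.4067, -0.9135, 0.0000]
q̇ = J⁺·V = [-0.1960, -0.5940, 0.5950]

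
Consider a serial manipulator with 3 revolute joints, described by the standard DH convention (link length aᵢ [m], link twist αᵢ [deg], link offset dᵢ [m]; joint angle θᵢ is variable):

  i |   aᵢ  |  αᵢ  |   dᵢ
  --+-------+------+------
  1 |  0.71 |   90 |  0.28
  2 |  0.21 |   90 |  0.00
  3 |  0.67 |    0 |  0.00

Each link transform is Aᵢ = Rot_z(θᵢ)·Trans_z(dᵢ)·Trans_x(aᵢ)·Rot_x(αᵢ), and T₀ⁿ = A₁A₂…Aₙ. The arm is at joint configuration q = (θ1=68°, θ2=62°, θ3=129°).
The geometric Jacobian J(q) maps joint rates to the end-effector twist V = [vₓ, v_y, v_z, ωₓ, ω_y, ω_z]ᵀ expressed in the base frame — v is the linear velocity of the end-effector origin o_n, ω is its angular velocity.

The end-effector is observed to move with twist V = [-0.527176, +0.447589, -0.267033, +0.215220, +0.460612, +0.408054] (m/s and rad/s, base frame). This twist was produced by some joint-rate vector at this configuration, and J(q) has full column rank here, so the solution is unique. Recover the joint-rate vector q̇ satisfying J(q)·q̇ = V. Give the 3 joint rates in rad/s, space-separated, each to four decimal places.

o_n = [0.7115, 0.3711, 0.0931]
J₁: ẑ×o_n = [-0.3711, 0.7115, 0.0000], ω = ẑ
J2: z=[0.9272, -0.3746, 0.0000] o=[0.2660, 0.6583, 0.2800] → [0.0700, 0.1733, -0.0994, 0.9272, -0.3746, 0.0000]
J3: z=[0.3308, 0.8187, -0.4695] o=[0.3029, 0.7497, 0.4654] → [-0.4825, -0.0687, -0.4597, 0.3308, 0.8187, -0.4695]
q̇ = J⁺·V = [0.6780, 0.0270, 0.5750]

0.6780 0.0270 0.5750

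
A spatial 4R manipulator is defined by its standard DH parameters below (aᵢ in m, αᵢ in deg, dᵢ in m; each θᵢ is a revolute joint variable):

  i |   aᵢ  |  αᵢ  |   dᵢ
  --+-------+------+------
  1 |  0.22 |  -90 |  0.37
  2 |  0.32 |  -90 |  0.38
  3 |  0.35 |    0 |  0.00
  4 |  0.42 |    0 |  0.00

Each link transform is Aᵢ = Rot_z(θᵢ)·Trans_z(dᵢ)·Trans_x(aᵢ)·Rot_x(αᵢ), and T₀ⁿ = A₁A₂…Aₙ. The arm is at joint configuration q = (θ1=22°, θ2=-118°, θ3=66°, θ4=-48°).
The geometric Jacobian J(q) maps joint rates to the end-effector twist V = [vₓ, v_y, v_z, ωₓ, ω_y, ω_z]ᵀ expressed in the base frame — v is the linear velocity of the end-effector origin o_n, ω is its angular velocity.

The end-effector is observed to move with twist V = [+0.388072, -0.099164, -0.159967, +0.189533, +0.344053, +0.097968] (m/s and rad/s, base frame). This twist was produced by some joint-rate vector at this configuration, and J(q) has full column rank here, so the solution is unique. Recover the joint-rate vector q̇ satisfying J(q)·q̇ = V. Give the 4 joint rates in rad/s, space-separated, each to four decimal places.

-0.0640 0.2480 0.7820 -0.4370

o_n = [-0.1451, -0.1336, 1.1309]
J₁: ẑ×o_n = [0.1336, -0.1451, 0.0000], ω = ẑ
J2: z=[-0.3746, 0.9272, 0.0000] o=[0.2040, 0.0824, 0.3700] → [0.7055, 0.2850, 0.4046, -0.3746, 0.9272, 0.0000]
J3: z=[0.8187, 0.3308, 0.4695] o=[-0.0777, 0.3785, 0.6525] → [0.3986, -0.4233, -0.3969, 0.8187, 0.3308, 0.4695]
J4: z=[0.8187, 0.3308, 0.4695] o=[-0.0199, 0.0570, 0.7782] → [0.2061, -0.3475, -0.1146, 0.8187, 0.3308, 0.4695]
q̇ = J⁺·V = [-0.0640, 0.2480, 0.7820, -0.4370]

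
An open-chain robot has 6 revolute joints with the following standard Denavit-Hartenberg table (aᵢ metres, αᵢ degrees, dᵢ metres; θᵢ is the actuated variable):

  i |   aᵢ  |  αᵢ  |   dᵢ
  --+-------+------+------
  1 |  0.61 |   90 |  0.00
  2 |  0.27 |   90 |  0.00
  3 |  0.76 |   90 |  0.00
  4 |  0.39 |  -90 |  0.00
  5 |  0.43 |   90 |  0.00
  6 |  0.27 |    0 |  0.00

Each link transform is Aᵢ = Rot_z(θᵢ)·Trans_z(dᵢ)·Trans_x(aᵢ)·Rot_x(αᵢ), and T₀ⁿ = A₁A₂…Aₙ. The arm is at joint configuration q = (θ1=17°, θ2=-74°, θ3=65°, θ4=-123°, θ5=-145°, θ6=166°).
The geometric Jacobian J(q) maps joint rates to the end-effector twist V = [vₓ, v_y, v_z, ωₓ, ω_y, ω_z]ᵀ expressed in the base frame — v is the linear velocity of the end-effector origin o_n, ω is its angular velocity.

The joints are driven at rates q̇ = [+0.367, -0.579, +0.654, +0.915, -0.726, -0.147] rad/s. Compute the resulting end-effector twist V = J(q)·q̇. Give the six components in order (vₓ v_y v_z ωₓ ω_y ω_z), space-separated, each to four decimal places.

-0.1099 -0.2226 0.0887 -1.1960 1.3179 -0.5388

o_n = [1.1478, -0.2484, -0.5505]
J₁: ẑ×o_n = [0.2484, 1.1478, -0.0000], ω = ẑ
J2: z=[0.2924, -0.9563, 0.0000] o=[0.5833, 0.1783, 0.0000] → [0.5265, 0.1610, 0.4150, 0.2924, -0.9563, 0.0000]
J3: z=[-0.9193, -0.2810, -0.2756] o=[0.6545, 0.2001, -0.2595] → [-0.0418, -0.4035, 0.5509, -0.9193, -0.2810, -0.2756]
J4: z=[0.1153, 0.4772, -0.8712] o=[0.9406, -0.4327, -0.5683] → [0.1690, -0.1826, -0.0776, 0.1153, 0.4772, -0.8712]
J5: z=[0.8163, -0.5452, -0.1906] o=[1.1613, -0.1639, -0.3918] → [0.0704, 0.1321, -0.0763, 0.8163, -0.5452, -0.1906]
J6: z=[-0.4191, -0.7862, 0.4541] o=[0.9904, -0.2890, -0.7661] → [-0.1879, 0.1618, 0.1068, -0.4191, -0.7862, 0.4541]
V = J·q̇ = [-0.1099, -0.2226, 0.0887, -1.1960, 1.3179, -0.5388]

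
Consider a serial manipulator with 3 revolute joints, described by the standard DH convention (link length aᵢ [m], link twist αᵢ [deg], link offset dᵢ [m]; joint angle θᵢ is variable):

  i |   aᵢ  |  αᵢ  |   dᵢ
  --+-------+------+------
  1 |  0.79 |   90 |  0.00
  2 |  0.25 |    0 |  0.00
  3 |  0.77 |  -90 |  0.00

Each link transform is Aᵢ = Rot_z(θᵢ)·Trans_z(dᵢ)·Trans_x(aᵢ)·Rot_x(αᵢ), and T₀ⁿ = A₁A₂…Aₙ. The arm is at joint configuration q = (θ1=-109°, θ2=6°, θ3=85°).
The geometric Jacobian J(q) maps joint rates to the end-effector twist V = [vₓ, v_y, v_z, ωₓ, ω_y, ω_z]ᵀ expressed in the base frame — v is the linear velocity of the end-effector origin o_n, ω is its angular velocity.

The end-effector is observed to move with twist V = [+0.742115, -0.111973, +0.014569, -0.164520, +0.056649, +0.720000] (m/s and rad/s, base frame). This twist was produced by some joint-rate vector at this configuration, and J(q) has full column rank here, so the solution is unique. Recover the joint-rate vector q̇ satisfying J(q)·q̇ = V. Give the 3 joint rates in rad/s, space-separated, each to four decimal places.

o_n = [-0.3338, -0.9693, 0.7960]
J₁: ẑ×o_n = [0.9693, -0.3338, 0.0000], ω = ẑ
J2: z=[-0.9455, 0.3256, 0.0000] o=[-0.2572, -0.7470, 0.0000] → [0.2592, 0.7526, 0.2352, -0.9455, 0.3256, 0.0000]
J3: z=[-0.9455, 0.3256, 0.0000] o=[-0.3381, -0.9820, 0.0261] → [0.2506, 0.7279, -0.0134, -0.9455, 0.3256, 0.0000]
q̇ = J⁺·V = [0.7200, 0.0680, 0.1060]

0.7200 0.0680 0.1060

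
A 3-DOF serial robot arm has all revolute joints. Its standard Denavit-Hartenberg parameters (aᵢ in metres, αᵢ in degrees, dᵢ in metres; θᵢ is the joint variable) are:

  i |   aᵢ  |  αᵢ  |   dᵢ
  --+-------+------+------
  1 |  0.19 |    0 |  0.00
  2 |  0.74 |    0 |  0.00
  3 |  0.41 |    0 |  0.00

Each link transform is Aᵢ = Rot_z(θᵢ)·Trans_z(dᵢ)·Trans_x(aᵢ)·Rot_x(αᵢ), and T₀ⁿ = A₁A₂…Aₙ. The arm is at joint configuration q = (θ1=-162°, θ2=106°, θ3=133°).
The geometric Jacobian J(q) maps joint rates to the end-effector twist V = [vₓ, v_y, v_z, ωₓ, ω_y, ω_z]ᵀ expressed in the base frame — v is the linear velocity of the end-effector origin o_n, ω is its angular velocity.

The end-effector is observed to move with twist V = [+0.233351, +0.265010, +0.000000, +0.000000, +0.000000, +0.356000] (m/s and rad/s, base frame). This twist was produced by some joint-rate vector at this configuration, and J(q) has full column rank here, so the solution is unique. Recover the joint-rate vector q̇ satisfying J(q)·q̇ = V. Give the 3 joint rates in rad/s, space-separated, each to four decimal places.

0.0960 0.5070 -0.2470

o_n = [0.3253, -0.2727, 0.0000]
J₁: ẑ×o_n = [0.2727, 0.3253, -0.0000], ω = ẑ
J2: z=[0.0000, 0.0000, 1.0000] o=[-0.1807, -0.0587, 0.0000] → [0.2140, 0.5060, -0.0000, 0.0000, 0.0000, 1.0000]
J3: z=[0.0000, 0.0000, 1.0000] o=[0.2331, -0.6722, 0.0000] → [-0.3995, 0.0922, 0.0000, 0.0000, 0.0000, 1.0000]
q̇ = J⁺·V = [0.0960, 0.5070, -0.2470]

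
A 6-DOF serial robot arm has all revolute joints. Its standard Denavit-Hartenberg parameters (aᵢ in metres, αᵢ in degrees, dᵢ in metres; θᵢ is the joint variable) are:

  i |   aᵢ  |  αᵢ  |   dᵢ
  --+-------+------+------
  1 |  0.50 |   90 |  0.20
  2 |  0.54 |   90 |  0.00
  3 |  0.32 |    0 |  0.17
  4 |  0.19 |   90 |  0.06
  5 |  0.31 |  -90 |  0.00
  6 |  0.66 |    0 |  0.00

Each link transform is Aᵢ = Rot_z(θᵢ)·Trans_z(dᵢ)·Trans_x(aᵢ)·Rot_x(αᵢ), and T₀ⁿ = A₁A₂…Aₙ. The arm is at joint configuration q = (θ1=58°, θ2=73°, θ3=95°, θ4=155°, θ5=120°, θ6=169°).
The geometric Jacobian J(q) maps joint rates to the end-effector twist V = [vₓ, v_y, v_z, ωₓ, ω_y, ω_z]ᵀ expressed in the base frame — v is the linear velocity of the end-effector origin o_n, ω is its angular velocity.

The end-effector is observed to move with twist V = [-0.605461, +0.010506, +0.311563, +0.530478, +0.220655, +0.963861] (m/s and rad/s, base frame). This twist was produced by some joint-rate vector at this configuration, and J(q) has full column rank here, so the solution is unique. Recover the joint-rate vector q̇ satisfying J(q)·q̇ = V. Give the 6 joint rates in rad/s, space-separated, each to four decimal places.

0.9270 0.6260 0.1250 0.1870 -0.2620 -0.2500

o_n = [0.2597, 0.5318, 0.7038]
J₁: ẑ×o_n = [-0.5318, 0.2597, 0.0000], ω = ẑ
J2: z=[0.8480, -0.5299, 0.0000] o=[0.2650, 0.4240, 0.2000] → [-0.2670, -0.4273, 0.0886, 0.8480, -0.5299, 0.0000]
J3: z=[0.5068, 0.8110, -0.2924] o=[0.3486, 0.5579, 0.7164] → [-0.0179, 0.0324, 0.0589, 0.5068, 0.8110, -0.2924]
J4: z=[0.5068, 0.8110, -0.2924] o=[0.7008, 0.5199, 0.6400] → [0.0552, 0.0967, 0.3637, 0.5068, 0.8110, -0.2924]
J5: z=[0.1445, -0.4142, -0.8986] o=[0.5697, 0.6471, 0.5603] → [-0.1631, 0.2579, -0.1451, 0.1445, -0.4142, -0.8986]
J6: z=[0.4826, -0.7633, 0.4294] o=[0.8375, 0.8008, 0.5325] → [-0.0152, -0.3308, -0.5709, 0.4826, -0.7633, 0.4294]
q̇ = J⁺·V = [0.9270, 0.6260, 0.1250, 0.1870, -0.2620, -0.2500]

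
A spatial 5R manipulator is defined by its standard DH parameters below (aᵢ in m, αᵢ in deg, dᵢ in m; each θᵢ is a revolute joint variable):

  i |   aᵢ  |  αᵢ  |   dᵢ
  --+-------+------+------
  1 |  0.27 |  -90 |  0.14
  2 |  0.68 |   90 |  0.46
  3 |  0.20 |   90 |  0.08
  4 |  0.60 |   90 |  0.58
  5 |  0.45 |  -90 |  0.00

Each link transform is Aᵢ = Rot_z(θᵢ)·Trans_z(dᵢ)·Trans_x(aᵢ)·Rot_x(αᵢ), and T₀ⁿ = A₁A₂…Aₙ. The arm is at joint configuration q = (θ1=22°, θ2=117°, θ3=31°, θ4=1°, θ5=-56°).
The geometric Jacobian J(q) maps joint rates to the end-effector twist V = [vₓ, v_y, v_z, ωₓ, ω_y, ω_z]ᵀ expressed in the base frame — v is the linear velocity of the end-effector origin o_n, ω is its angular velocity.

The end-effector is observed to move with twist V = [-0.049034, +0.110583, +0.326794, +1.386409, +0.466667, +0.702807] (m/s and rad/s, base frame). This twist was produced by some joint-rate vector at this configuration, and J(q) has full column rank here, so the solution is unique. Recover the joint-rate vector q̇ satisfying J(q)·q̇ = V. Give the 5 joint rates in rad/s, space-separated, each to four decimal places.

0.9930 -0.7280 0.4980 -0.7580 -0.9350

o_n = [-0.6905, 0.6099, -1.4070]
J₁: ẑ×o_n = [-0.6099, -0.6905, 0.0000], ω = ẑ
J2: z=[-0.3746, 0.9272, 0.0000] o=[0.2503, 0.1011, 0.1400] → [-1.4343, -0.5795, 0.6818, -0.3746, 0.9272, 0.0000]
J3: z=[0.8261, 0.3338, -0.4540] o=[-0.2082, 0.4120, -0.4659] → [-0.2243, 0.9964, 0.3245, 0.8261, 0.3338, -0.4540]
J4: z=[0.1043, -0.8823, -0.4589] o=[-0.2529, 0.5051, -0.6550] → [0.7117, 0.2793, -0.3752, 0.1043, -0.8823, -0.4589]
J5: z=[-0.8357, -0.3279, 0.4406] o=[-0.5159, 0.1958, -1.3840] → [-0.1749, -0.0961, -0.4033, -0.8357, -0.3279, 0.4406]
q̇ = J⁺·V = [0.9930, -0.7280, 0.4980, -0.7580, -0.9350]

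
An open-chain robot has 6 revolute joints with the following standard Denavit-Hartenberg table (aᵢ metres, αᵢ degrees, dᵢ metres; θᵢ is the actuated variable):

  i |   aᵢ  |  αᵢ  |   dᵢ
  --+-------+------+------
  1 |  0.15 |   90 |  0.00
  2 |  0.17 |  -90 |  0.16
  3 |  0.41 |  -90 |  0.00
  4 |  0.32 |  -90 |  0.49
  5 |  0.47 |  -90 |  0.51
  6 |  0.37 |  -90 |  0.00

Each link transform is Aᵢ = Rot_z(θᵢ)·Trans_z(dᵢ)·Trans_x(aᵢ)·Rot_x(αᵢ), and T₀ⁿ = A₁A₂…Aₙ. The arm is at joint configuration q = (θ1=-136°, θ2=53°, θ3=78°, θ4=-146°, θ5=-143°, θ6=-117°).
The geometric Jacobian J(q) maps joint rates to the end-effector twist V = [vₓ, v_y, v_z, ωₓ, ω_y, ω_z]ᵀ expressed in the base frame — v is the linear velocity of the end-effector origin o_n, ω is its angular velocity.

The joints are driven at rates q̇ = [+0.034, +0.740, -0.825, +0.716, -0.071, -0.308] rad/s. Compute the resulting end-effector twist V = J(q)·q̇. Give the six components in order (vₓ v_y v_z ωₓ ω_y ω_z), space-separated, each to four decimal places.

o_n = [0.9940, -0.1190, 0.1916]
J₁: ẑ×o_n = [0.1190, 0.9940, -0.0000], ω = ẑ
J2: z=[-0.6947, 0.7193, 0.0000] o=[-0.1079, -0.1042, 0.0000] → [0.1379, 0.1331, -0.7824, -0.6947, 0.7193, 0.0000]
J3: z=[0.5745, 0.5548, 0.6018] o=[-0.2926, -0.0602, 0.1358] → [0.0664, 0.7422, -0.7476, 0.5745, 0.5548, 0.6018]
J4: z=[0.5679, 0.2594, -0.7812] o=[-0.0510, -0.3843, 0.2038] → [0.2041, -0.8094, -0.1204, 0.5679, 0.2594, -0.7812]
J5: z=[0.8059, 0.0179, 0.5918] o=[0.1737, 0.0518, -0.1153] → [0.1065, 0.2381, -0.1523, 0.8059, 0.0179, 0.5918]
J6: z=[0.3528, 0.7883, -0.5042] o=[0.8082, -0.2282, -0.1091] → [0.2921, -0.1998, -0.1079, 0.3528, 0.7883, -0.5042]
V = J·q̇ = [0.0999, -1.0149, -0.0043, -0.7473, 0.0163, -0.9085]

0.0999 -1.0149 -0.0043 -0.7473 0.0163 -0.9085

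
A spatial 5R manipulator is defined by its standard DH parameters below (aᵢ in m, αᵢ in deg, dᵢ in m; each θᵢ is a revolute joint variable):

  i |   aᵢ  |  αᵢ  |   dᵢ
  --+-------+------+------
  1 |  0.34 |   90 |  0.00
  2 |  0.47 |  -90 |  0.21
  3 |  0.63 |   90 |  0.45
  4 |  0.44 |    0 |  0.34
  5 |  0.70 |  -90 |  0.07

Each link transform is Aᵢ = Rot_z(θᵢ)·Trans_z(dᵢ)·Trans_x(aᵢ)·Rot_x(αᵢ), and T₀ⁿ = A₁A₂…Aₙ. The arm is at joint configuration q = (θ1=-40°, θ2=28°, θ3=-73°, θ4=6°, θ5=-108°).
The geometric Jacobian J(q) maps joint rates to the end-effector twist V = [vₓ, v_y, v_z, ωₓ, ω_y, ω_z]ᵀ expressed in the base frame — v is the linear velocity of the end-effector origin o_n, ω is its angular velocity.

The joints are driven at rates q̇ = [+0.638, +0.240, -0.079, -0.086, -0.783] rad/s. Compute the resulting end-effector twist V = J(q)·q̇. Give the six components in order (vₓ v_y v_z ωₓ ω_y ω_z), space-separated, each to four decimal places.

1.0616 0.4722 0.0551 0.5995 -0.4847 0.9584

o_n = [-0.2155, -1.4009, -0.0035]
J₁: ẑ×o_n = [1.4009, -0.2155, 0.0000], ω = ẑ
J2: z=[-0.6428, -0.7660, 0.0000] o=[0.2605, -0.2185, 0.0000] → [0.0027, -0.0022, 0.3954, -0.6428, -0.7660, 0.0000]
J3: z=[-0.3596, 0.3018, 0.8829] o=[0.4434, -0.6462, 0.2207] → [0.5987, -0.6623, 0.4702, -0.3596, 0.3018, 0.8829]
J4: z=[-0.8348, 0.3188, -0.4490] o=[0.0189, -1.0764, 0.7045] → [-0.3713, -0.4858, 0.3455, -0.8348, 0.3188, -0.4490]
J5: z=[-0.8348, 0.3188, -0.4490] o=[-0.4640, -1.3473, 0.6525] → [-0.2331, -0.6591, -0.0345, -0.8348, 0.3188, -0.4490]
V = J·q̇ = [1.0616, 0.4722, 0.0551, 0.5995, -0.4847, 0.9584]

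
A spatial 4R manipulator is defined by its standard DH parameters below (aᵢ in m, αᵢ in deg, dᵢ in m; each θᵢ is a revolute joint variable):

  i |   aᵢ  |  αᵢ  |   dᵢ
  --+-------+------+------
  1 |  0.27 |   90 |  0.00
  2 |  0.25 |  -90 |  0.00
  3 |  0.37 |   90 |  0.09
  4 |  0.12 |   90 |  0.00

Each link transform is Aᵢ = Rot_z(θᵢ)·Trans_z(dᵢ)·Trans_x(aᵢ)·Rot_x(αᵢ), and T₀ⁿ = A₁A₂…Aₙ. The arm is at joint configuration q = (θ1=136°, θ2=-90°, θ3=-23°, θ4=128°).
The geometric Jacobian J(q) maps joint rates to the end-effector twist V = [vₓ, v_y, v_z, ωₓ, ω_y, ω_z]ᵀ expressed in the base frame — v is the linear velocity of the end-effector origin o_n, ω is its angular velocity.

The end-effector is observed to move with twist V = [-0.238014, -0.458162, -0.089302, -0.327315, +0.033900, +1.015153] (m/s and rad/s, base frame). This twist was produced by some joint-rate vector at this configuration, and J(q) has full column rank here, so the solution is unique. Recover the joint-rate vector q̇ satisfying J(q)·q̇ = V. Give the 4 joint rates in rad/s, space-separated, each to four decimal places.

0.9120 -0.4460 0.2590 0.2640

o_n = [-0.2466, 0.3990, -0.5226]
J₁: ẑ×o_n = [-0.3990, -0.2466, 0.0000], ω = ẑ
J2: z=[0.6947, 0.7193, 0.0000] o=[-0.1942, 0.1876, 0.0000] → [-0.3759, 0.3630, 0.1846, 0.6947, 0.7193, 0.0000]
J3: z=[-0.7193, 0.6947, 0.0000] o=[-0.1942, 0.1876, -0.2500] → [-0.1894, -0.1961, -0.1157, -0.7193, 0.6947, 0.0000]
J4: z=[0.6394, 0.6622, 0.3907] o=[-0.1585, 0.3541, -0.5906] → [0.0275, -0.0779, 0.0870, 0.6394, 0.6622, 0.3907]
q̇ = J⁺·V = [0.9120, -0.4460, 0.2590, 0.2640]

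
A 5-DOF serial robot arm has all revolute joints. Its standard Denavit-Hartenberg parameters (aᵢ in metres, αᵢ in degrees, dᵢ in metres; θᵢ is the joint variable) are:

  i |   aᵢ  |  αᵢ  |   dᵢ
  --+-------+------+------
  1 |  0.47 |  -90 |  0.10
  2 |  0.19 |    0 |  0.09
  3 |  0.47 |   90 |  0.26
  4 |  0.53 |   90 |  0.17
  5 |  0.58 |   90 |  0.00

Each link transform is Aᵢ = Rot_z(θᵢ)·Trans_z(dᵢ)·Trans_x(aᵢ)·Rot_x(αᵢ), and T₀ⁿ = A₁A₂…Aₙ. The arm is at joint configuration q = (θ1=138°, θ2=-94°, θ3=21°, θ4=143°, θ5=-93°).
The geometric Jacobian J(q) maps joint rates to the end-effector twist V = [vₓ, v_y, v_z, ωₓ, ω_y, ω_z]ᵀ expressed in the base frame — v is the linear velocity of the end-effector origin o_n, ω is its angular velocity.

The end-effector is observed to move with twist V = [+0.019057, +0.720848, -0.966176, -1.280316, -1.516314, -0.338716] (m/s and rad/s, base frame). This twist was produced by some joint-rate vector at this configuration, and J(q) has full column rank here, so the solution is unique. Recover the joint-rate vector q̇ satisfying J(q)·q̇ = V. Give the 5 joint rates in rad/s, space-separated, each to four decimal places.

o_n = [-1.0811, 0.0978, 0.2378]
J₁: ẑ×o_n = [-0.0978, -1.0811, 0.0000], ω = ẑ
J2: z=[-0.6691, -0.7431, 0.0000] o=[-0.3493, 0.3145, 0.1000] → [-0.1024, 0.0922, -0.3988, -0.6691, -0.7431, 0.0000]
J3: z=[-0.6691, -0.7431, 0.0000] o=[-0.3997, 0.2387, 0.2895] → [0.0385, -0.0346, -0.4121, -0.6691, -0.7431, 0.0000]
J4: z=[0.7107, -0.6399, 0.2924] o=[-0.6757, 0.1375, 0.7390] → [0.3323, 0.2377, -0.2876, 0.7107, -0.6399, 0.2924]
J5: z=[-0.6652, -0.4758, 0.5755] o=[-0.6764, -0.2912, 0.3839] → [-0.1543, -0.3301, -0.4512, -0.6652, -0.4758, 0.5755]
q̇ = J⁺·V = [-0.8470, 0.4670, 0.8960, 0.2090, 0.7770]

-0.8470 0.4670 0.8960 0.2090 0.7770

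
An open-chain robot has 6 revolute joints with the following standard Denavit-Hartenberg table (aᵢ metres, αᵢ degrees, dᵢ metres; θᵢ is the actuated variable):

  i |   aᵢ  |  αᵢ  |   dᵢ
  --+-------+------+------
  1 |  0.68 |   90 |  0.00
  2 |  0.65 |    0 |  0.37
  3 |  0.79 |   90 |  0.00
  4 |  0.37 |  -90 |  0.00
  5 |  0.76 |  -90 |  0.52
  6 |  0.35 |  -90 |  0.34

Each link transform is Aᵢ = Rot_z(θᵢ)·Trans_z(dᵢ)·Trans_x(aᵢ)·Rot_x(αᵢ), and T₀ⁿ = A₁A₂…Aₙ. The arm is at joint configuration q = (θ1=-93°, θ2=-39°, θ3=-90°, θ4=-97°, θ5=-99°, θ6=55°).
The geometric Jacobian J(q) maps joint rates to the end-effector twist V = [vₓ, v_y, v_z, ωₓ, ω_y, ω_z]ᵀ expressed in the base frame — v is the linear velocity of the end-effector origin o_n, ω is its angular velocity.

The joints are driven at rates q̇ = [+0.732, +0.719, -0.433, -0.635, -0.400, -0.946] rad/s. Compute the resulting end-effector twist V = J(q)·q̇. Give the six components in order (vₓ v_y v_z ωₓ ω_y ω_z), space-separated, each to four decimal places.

o_n = [0.2197, 0.1827, -0.5197]
J₁: ẑ×o_n = [-0.1827, 0.2197, 0.0000], ω = ẑ
J2: z=[-0.9986, 0.0523, 0.0000] o=[-0.0356, -0.6791, 0.0000] → [-0.0272, -0.5190, -0.8739, -0.9986, 0.0523, 0.0000]
J3: z=[-0.9986, 0.0523, 0.0000] o=[-0.4315, -1.1642, -0.4091] → [-0.0058, -0.1105, -1.3791, -0.9986, 0.0523, 0.0000]
J4: z=[0.0407, 0.7761, 0.6293] o=[-0.4055, -0.6677, -1.0230] → [-0.1445, 0.3730, -0.4506, 0.0407, 0.7761, 0.6293]
J5: z=[0.1544, 0.6174, -0.7714] o=[-0.0402, -0.7152, -0.9880] → [0.9817, -0.2728, -0.0218, 0.1544, 0.6174, -0.7714]
J6: z=[0.9814, -0.0055, 0.1920] o=[-0.0468, 0.2037, -0.9279] → [0.0018, -0.3495, -0.0191, 0.9814, -0.0055, 0.1920]
V = J·q̇ = [-0.4533, 0.0384, 0.2817, -1.3016, -0.7196, 0.4593]

-0.4533 0.0384 0.2817 -1.3016 -0.7196 0.4593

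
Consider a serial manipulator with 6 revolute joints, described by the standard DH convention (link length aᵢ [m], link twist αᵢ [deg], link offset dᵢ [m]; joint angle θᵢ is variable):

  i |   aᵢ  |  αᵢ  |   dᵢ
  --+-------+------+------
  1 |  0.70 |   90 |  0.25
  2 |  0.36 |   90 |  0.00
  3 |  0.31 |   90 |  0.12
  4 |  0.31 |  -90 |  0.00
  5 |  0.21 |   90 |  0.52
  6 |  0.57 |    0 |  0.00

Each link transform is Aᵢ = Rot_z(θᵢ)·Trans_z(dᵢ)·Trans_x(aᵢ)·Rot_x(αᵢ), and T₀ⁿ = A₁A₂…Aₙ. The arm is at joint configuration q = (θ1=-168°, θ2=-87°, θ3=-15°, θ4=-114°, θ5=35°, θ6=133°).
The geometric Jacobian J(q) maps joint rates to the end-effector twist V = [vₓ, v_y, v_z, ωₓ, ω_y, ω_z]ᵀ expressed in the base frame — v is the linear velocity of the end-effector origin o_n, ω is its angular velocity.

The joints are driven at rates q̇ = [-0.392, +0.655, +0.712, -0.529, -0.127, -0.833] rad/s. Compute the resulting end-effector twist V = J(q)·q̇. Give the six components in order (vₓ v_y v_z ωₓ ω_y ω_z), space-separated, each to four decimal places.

-2.1155 1.0183 0.1209 0.7771 2.0103 -0.8434

o_n = [-1.0774, -0.6211, -1.1219]
J₁: ẑ×o_n = [0.6211, -1.0774, 0.0000], ω = ẑ
J2: z=[-0.2079, 0.9781, 0.0000] o=[-0.6847, -0.1455, 0.2500] → [-1.3420, -0.2852, 0.4830, -0.2079, 0.9781, 0.0000]
J3: z=[0.9768, 0.2076, -0.0523] o=[-0.7031, -0.1495, -0.1095] → [-0.2349, 1.0085, -0.3830, 0.9768, 0.2076, -0.0523]
J4: z=[0.2141, -0.9420, 0.2585] o=[-0.5846, -0.2063, -0.4148] → [0.7733, 0.0240, -0.5530, 0.2141, -0.9420, 0.2585]
J5: z=[-0.3933, -0.3253, -0.8599] o=[-0.8617, -0.2318, -0.2784] → [-0.0603, -0.1464, 0.0830, -0.3933, -0.3253, -0.8599]
J6: z=[-0.3375, -0.8189, 0.4642] o=[-1.2459, -0.3017, -0.6809] → [0.5094, -0.0706, 0.2458, -0.3375, -0.8189, 0.4642]
V = J·q̇ = [-2.1155, 1.0183, 0.1209, 0.7771, 2.0103, -0.8434]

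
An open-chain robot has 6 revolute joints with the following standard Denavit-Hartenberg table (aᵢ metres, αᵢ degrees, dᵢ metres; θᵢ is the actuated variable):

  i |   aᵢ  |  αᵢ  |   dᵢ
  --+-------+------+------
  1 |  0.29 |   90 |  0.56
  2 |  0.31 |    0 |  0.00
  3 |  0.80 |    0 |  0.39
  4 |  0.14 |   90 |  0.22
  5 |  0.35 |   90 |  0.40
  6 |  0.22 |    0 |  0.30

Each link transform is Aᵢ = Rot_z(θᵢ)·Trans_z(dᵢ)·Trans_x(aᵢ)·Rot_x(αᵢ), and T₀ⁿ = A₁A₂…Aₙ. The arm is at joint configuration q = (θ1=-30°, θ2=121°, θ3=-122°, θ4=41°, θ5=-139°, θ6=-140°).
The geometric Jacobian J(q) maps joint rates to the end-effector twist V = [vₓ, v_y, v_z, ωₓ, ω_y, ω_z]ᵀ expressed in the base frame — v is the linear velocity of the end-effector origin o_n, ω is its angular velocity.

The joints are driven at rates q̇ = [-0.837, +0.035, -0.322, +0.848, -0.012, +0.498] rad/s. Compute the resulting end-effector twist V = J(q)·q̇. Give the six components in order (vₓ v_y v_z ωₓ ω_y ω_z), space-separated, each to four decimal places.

-0.8315 -0.3874 -0.1942 -0.6919 -0.6823 -1.0378

o_n = [0.4623, -1.0952, 0.4891]
J₁: ẑ×o_n = [1.0952, 0.4623, -0.0000], ω = ẑ
J2: z=[-0.5000, -0.8660, 0.0000] o=[0.2511, -0.1450, 0.5600] → [0.0614, -0.0354, 0.6580, -0.5000, -0.8660, 0.0000]
J3: z=[-0.5000, -0.8660, 0.0000] o=[0.1129, -0.0652, 0.8257] → [0.2915, -0.1683, 0.8177, -0.5000, -0.8660, 0.0000]
J4: z=[-0.5000, -0.8660, 0.0000] o=[0.6106, -0.8029, 0.8118] → [0.2794, -0.1613, 0.0178, -0.5000, -0.8660, 0.0000]
J5: z=[0.5567, -0.3214, -0.7660] o=[0.5935, -1.0470, 0.9018] → [0.0957, 0.3302, -0.0690, 0.5567, -0.3214, -0.7660]
J6: z=[-0.8126, -0.4023, -0.4217] o=[0.7557, -0.8755, 0.4255] → [-0.1182, 0.1754, 0.0605, -0.8126, -0.4023, -0.4217]
V = J·q̇ = [-0.8315, -0.3874, -0.1942, -0.6919, -0.6823, -1.0378]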